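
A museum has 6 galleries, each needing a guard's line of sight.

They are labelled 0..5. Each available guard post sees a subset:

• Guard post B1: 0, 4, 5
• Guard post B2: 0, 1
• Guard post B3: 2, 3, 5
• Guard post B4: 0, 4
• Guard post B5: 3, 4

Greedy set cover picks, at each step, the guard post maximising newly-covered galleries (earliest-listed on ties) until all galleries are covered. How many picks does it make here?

3

Greedy: pick B1 (covers 3 new) → pick B3 (covers 2 new) → pick B2 (covers 1 new). Total picks: 3.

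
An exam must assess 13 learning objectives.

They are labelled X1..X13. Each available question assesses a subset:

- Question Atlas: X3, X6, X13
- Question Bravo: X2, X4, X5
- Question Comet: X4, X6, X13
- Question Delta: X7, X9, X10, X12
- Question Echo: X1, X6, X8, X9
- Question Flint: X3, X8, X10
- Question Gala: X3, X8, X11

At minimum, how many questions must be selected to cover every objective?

Take {Bravo, Comet, Delta, Echo, Gala}. Their union is {X1, X2, X3, X4, X5, X6, X7, X8, X9, X10, X11, X12, X13}, which is all 13 objectives.
No 4 of the 7 questions cover everything (all 35 combinations miss at least one objective), so 5 is optimal.

5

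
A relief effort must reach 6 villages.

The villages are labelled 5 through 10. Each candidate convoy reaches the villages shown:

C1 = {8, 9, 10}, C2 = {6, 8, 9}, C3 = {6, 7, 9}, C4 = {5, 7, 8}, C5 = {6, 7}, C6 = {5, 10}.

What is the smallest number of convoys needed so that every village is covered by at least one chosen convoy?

C2 and C3 and C6 together: C2 ∪ C3 ∪ C6 = {5, 6, 7, 8, 9, 10} — every village is covered.
No 2 of the 6 convoys cover everything (all 15 combinations miss at least one village), so 3 is optimal.

3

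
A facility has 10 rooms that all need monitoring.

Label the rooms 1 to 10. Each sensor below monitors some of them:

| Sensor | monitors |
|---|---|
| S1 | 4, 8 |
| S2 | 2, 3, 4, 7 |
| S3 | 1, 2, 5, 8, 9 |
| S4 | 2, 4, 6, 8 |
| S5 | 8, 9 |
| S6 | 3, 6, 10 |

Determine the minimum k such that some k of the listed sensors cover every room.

3

Take {S2, S3, S6}. Their union is {1, 2, 3, 4, 5, 6, 7, 8, 9, 10}, which is all 10 rooms.
Only S3 contains 1, so S3 is forced; the remaining 5 rooms need at least 2 more sensors (each remaining sensor adds at most 3) — so at least 3 sensors are needed, and 3 is optimal.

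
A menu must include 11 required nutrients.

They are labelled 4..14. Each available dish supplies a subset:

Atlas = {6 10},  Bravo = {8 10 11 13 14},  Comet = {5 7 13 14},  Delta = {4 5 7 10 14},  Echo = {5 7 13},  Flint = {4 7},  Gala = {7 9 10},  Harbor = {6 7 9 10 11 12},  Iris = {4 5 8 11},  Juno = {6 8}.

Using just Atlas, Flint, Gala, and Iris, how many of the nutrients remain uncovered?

3

Union of Atlas, Flint, Gala, Iris = {4, 5, 6, 7, 8, 9, 10, 11}.
Not covered: 12, 13, 14 — 3 nutrients.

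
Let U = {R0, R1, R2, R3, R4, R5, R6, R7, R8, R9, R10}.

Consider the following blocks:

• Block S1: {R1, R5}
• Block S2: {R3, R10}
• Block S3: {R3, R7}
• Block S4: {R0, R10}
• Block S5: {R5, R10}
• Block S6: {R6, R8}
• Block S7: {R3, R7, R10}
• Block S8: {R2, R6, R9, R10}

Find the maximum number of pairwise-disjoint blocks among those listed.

4

S1, S3, S4, S6 are pairwise disjoint (S1={R1,R5}; S3={R3,R7}; S4={R0,R10}; S6={R6,R8}).
Every remaining block overlaps one of these, and no 5 of the listed blocks are pairwise disjoint, so 4 is the maximum.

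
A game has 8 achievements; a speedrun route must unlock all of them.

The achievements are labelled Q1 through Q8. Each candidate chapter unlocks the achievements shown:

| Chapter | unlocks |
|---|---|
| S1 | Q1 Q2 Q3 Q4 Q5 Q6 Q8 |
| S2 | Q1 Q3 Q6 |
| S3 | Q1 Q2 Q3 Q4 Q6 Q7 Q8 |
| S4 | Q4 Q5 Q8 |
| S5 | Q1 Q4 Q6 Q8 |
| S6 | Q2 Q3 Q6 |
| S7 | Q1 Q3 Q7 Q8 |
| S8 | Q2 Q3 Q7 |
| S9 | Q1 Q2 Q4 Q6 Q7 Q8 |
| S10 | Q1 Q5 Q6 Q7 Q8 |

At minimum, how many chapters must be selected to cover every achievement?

2

S1 and S8 together: S1 ∪ S8 = {Q1, Q2, Q3, Q4, Q5, Q6, Q7, Q8} — every achievement is covered.
No single chapter has all 8 achievements (the largest, S1, has 7), so 2 is optimal.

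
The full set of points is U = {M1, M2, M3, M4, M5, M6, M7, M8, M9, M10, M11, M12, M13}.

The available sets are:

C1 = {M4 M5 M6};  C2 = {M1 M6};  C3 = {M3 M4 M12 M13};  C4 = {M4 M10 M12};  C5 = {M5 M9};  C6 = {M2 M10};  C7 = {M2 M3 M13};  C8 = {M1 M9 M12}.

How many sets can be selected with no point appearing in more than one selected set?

C2, C3, C5, C6 are pairwise disjoint (C2={M1,M6}; C3={M3,M4,M12,M13}; C5={M5,M9}; C6={M2,M10}).
Every remaining set overlaps one of these, and no 5 of the listed sets are pairwise disjoint, so 4 is the maximum.

4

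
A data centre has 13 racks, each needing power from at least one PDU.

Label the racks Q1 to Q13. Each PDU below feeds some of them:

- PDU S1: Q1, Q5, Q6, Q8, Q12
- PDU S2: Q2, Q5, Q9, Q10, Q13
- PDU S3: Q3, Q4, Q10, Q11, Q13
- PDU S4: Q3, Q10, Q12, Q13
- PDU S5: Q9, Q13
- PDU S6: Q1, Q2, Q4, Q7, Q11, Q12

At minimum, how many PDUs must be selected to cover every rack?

4

S1 and S4 and S5 and S6 together: S1 ∪ S4 ∪ S5 ∪ S6 = {Q1, Q2, Q3, Q4, Q5, Q6, Q7, Q8, Q9, Q10, Q11, Q12, Q13} — every rack is covered.
No 3 of the 6 PDUs cover everything (all 20 combinations miss at least one rack), so 4 is optimal.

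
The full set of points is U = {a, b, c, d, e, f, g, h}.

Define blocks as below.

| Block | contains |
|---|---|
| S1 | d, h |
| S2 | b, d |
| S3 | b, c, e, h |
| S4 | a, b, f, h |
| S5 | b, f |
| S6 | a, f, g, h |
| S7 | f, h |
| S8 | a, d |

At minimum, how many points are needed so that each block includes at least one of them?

3

Take T = {a, b, h}. Each listed block contains at least one of these, so T is a hitting set of size 3.
No choice of 2 points meets every block, so 3 is the minimum.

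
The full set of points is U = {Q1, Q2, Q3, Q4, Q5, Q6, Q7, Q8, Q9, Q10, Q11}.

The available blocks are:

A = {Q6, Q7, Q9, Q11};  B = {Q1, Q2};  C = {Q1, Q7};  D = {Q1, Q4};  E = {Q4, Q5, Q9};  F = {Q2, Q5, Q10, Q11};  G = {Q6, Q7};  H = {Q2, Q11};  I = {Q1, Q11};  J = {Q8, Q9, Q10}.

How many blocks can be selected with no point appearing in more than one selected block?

4

D, G, H, J are pairwise disjoint (D={Q1,Q4}; G={Q6,Q7}; H={Q2,Q11}; J={Q8,Q9,Q10}).
Every remaining block overlaps one of these, and no 5 of the listed blocks are pairwise disjoint, so 4 is the maximum.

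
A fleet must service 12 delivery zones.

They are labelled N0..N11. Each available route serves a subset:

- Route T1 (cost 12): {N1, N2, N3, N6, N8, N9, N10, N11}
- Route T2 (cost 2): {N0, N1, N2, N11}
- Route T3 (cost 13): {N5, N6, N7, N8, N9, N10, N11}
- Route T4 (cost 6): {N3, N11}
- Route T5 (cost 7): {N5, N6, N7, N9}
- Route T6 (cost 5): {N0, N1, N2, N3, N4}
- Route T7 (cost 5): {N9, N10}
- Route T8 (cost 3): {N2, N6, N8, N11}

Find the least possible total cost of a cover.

18

T3, T6 together cover every zone (T3 ∪ T6 = {N0, N1, N2, N3, N4, N5, N6, N7, N8, N9, N10, N11}); total cost 13 + 5 = 18.
The greedy pick T2, T8, T5, T6, T7 costs 22; no covering selection beats 18.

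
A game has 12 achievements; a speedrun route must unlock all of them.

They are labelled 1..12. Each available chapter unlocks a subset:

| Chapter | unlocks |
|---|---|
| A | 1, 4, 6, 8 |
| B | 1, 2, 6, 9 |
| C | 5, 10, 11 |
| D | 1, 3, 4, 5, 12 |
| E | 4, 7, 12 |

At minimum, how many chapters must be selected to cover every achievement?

5

Take {A, B, C, D, E}. Their union is {1, 2, 3, 4, 5, 6, 7, 8, 9, 10, 11, 12}, which is all 12 achievements.
No 4 of the 5 chapters cover everything (all 5 combinations miss at least one achievement), so 5 is optimal.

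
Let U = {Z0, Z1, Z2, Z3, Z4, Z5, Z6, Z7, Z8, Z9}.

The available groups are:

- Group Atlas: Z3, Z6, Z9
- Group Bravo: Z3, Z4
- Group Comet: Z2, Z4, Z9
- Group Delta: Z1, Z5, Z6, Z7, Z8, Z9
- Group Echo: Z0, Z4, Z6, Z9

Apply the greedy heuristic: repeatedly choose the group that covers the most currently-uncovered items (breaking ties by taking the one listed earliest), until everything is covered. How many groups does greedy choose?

4

Greedy: pick Delta (covers 6 new) → pick Bravo (covers 2 new) → pick Comet (covers 1 new) → pick Echo (covers 1 new). Total picks: 4.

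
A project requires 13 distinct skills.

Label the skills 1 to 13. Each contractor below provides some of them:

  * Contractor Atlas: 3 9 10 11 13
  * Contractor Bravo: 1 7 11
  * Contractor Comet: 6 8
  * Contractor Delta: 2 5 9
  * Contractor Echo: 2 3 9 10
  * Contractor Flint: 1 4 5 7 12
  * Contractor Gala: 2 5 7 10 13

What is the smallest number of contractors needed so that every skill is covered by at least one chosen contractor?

Atlas and Comet and Flint and Gala together: Atlas ∪ Comet ∪ Flint ∪ Gala = {1, 2, 3, 4, 5, 6, 7, 8, 9, 10, 11, 12, 13} — every skill is covered.
Only Comet contains 6, so Comet is forced; the remaining 11 skills need at least 3 more contractors (each remaining contractor adds at most 5) — so at least 4 contractors are needed, and 4 is optimal.

4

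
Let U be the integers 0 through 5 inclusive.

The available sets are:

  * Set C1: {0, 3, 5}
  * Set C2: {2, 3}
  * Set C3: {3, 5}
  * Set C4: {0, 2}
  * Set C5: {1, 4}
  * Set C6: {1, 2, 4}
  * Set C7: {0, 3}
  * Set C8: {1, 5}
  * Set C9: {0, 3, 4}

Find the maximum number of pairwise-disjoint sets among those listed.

3

C3, C4, C5 are pairwise disjoint (C3={3,5}; C4={0,2}; C5={1,4}).
Every remaining set overlaps one of these, and no 4 of the listed sets are pairwise disjoint, so 3 is the maximum.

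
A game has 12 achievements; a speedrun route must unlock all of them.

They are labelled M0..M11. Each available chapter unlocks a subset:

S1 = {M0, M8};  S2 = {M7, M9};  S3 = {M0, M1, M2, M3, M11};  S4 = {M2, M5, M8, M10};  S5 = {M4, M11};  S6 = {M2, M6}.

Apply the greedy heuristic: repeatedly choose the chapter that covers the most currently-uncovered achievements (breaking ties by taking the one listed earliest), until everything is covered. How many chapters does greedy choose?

Greedy: pick S3 (covers 5 new) → pick S4 (covers 3 new) → pick S2 (covers 2 new) → pick S5 (covers 1 new) → pick S6 (covers 1 new). Total picks: 5.

5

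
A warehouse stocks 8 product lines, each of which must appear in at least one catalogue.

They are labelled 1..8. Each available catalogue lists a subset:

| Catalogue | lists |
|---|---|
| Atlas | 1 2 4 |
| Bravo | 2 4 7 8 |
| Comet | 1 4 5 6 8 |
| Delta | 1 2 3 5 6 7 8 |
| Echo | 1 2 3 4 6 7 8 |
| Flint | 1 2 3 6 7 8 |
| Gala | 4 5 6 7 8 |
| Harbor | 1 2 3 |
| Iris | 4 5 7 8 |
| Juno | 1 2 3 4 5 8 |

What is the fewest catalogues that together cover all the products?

Take {Delta, Echo}. Their union is {1, 2, 3, 4, 5, 6, 7, 8}, which is all 8 products.
No single catalogue has all 8 products (the largest, Delta, has 7), so 2 is optimal.

2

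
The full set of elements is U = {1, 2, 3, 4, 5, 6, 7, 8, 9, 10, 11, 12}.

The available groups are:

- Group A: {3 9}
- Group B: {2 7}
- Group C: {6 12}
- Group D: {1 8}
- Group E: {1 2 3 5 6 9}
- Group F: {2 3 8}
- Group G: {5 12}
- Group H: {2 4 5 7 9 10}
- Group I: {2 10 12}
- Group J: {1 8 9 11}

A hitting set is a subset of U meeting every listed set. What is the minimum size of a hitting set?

Take T = {2, 8, 9, 12}. Each listed group contains at least one of these, so T is a hitting set of size 4.
The groups A, B, C, D are pairwise disjoint, so any hitting set needs a separate element for each — at least 4. Hence 4 is optimal.

4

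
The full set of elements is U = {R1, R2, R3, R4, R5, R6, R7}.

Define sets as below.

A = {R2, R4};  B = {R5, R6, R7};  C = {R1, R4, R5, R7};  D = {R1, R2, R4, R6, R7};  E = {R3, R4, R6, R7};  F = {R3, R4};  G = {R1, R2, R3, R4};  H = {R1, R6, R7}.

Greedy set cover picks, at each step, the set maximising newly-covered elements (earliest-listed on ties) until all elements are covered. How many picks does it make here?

Greedy: pick D (covers 5 new) → pick B (covers 1 new) → pick E (covers 1 new). Total picks: 3.
(The true minimum cover uses only 2 sets, so greedy is not optimal here.)

3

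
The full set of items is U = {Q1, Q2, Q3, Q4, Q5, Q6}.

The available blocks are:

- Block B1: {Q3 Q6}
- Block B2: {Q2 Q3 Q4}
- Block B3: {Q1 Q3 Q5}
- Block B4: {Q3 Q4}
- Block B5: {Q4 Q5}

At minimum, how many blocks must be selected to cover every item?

3

B1 and B2 and B3 together: B1 ∪ B2 ∪ B3 = {Q1, Q2, Q3, Q4, Q5, Q6} — every item is covered.
Only B3 contains Q1, so B3 is forced; the remaining 3 items need at least 2 more blocks (each remaining block adds at most 2) — so at least 3 blocks are needed, and 3 is optimal.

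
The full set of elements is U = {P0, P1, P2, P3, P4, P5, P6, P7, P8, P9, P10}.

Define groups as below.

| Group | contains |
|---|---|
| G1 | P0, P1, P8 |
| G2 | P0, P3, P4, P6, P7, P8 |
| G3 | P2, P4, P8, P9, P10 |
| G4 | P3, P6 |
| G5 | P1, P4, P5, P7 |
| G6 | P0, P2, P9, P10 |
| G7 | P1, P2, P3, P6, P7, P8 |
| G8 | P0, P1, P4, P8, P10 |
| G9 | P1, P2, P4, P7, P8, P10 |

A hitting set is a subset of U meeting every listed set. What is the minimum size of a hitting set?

3

The 3 elements {P1, P6, P10} hit every group.
The groups G4, G5, G6 are pairwise disjoint, so any hitting set needs a separate element for each — at least 3. Hence 3 is optimal.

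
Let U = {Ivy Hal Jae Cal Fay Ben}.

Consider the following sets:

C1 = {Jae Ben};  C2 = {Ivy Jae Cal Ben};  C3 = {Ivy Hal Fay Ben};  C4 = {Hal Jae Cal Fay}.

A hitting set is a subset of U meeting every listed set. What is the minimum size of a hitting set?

2

H = {Ivy, Jae} meets every set (each contains at least one member of H), and |H| = 2.
No single item lies in every set, so at least 2 are needed and 2 is optimal.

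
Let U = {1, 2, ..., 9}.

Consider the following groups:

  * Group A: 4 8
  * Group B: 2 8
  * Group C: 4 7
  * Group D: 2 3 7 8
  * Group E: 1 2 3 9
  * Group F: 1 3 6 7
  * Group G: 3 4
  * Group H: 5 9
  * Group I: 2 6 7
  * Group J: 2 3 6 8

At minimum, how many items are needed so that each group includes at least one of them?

4

T = {2, 3, 4, 5} meets every group (each contains at least one member of T), and |T| = 4.
No choice of 3 items meets every group, so 4 is the minimum.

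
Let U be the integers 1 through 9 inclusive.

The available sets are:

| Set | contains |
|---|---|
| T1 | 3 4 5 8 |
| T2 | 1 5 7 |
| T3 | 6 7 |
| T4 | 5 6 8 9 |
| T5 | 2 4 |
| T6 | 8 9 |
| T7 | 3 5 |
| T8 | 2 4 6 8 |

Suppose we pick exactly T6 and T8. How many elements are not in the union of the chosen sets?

4

Union of T6, T8 = {2, 4, 6, 8, 9}.
Not covered: 1, 3, 5, 7 — 4 elements.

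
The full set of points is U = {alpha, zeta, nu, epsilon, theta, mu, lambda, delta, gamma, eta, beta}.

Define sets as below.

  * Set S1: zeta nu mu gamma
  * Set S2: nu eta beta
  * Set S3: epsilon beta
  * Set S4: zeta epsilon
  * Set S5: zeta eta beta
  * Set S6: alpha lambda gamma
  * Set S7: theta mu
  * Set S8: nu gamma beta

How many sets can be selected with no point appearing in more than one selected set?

S2, S4, S6, S7 are pairwise disjoint (S2={nu,eta,beta}; S4={zeta,epsilon}; S6={alpha,lambda,gamma}; S7={theta,mu}).
Every remaining set overlaps one of these, and no 5 of the listed sets are pairwise disjoint, so 4 is the maximum.

4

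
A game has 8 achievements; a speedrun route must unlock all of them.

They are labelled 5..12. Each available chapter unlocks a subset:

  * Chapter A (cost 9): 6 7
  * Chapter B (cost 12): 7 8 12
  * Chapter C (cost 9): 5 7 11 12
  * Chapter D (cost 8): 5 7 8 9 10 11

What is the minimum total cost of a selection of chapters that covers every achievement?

A, C, D together cover every achievement (A ∪ C ∪ D = {5, 6, 7, 8, 9, 10, 11, 12}); total cost 9 + 9 + 8 = 26.
No covering selection has total cost below 26.

26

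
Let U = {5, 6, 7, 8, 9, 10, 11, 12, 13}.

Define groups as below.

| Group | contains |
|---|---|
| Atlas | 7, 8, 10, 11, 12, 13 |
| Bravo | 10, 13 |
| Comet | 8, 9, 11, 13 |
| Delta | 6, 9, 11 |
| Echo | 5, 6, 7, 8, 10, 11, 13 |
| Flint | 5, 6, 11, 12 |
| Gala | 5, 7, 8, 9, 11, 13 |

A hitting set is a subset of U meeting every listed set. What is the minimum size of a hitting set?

The 2 points {10, 11} hit every group.
The groups Bravo, Delta are pairwise disjoint, so any hitting set needs a separate point for each — at least 2. Hence 2 is optimal.

2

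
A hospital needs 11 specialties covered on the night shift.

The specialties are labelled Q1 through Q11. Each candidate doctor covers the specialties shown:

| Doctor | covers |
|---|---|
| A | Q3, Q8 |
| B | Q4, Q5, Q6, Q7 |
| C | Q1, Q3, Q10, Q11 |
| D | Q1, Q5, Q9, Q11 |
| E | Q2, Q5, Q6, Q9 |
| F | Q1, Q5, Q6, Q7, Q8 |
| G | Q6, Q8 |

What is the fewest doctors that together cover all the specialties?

4

Take {A, B, C, E}. Their union is {Q1, Q2, Q3, Q4, Q5, Q6, Q7, Q8, Q9, Q10, Q11}, which is all 11 specialties.
No 3 of the 7 doctors cover everything (all 35 combinations miss at least one specialty), so 4 is optimal.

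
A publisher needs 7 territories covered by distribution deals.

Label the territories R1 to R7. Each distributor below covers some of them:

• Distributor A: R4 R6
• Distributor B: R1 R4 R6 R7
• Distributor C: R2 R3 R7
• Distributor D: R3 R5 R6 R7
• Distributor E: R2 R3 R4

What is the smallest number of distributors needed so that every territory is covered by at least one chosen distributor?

Take {B, D, E}. Their union is {R1, R2, R3, R4, R5, R6, R7}, which is all 7 territories.
Only B contains R1, so B is forced; the remaining 3 territories need at least 2 more distributors (each remaining distributor adds at most 2) — so at least 3 distributors are needed, and 3 is optimal.

3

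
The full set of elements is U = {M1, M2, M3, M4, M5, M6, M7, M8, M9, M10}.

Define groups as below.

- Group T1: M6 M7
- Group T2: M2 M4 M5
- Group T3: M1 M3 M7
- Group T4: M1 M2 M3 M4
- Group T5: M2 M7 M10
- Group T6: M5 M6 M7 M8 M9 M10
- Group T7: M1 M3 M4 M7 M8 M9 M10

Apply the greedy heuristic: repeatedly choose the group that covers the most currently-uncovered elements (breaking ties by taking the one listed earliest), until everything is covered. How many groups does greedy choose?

Greedy: pick T7 (covers 7 new) → pick T2 (covers 2 new) → pick T1 (covers 1 new). Total picks: 3.
(The true minimum cover uses only 2 groups, so greedy is not optimal here.)

3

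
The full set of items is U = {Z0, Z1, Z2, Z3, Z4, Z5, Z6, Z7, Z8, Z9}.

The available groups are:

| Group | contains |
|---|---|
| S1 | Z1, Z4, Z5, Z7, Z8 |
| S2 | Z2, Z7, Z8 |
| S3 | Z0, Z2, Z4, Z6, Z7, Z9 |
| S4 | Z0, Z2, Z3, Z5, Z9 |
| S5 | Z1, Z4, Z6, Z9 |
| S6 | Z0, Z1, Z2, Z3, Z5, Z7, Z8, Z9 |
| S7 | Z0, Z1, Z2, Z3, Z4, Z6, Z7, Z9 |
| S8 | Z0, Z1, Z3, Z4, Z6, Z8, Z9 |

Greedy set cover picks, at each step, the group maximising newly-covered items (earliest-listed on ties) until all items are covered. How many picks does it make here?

Greedy: pick S6 (covers 8 new) → pick S3 (covers 2 new). Total picks: 2.

2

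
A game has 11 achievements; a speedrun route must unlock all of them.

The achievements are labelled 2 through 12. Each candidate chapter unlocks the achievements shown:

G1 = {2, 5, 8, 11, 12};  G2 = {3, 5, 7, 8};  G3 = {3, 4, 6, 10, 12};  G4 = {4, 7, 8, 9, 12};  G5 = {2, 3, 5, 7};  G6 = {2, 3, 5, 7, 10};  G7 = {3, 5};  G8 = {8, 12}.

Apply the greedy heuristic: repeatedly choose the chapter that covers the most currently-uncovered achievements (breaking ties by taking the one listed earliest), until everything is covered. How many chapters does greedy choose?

3

Greedy: pick G1 (covers 5 new) → pick G3 (covers 4 new) → pick G4 (covers 2 new). Total picks: 3.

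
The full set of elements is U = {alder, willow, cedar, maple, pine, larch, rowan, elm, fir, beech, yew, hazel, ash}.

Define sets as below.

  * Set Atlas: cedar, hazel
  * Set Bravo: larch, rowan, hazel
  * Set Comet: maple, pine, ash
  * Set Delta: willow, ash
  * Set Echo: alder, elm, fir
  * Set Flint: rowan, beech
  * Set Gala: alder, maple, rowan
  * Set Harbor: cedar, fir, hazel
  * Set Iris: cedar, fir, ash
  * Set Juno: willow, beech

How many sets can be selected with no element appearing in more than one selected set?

Bravo, Comet, Echo, Juno are pairwise disjoint (Bravo={larch,rowan,hazel}; Comet={maple,pine,ash}; Echo={alder,elm,fir}; Juno={willow,beech}).
Every remaining set overlaps one of these, and no 5 of the listed sets are pairwise disjoint, so 4 is the maximum.

4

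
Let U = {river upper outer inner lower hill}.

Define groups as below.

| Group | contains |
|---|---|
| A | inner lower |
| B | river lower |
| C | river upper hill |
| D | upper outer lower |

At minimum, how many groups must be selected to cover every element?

3

A and C and D together: A ∪ C ∪ D = {river, upper, outer, inner, lower, hill} — every element is covered.
Only D contains outer, so D is forced; the remaining 3 elements need at least 2 more groups (each remaining group adds at most 2) — so at least 3 groups are needed, and 3 is optimal.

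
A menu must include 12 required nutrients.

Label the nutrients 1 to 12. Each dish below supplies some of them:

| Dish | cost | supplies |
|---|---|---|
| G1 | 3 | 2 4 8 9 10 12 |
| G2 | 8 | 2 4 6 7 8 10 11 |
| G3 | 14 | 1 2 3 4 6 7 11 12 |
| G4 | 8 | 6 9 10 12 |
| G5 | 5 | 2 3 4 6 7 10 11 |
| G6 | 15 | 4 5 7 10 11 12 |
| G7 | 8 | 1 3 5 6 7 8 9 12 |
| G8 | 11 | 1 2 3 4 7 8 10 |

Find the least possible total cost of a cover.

G5, G7 together cover every nutrient (G5 ∪ G7 = {1, 2, 3, 4, 5, 6, 7, 8, 9, 10, 11, 12}); total cost 5 + 8 = 13.
The greedy pick G1, G5, G7 costs 16; no covering selection beats 13.

13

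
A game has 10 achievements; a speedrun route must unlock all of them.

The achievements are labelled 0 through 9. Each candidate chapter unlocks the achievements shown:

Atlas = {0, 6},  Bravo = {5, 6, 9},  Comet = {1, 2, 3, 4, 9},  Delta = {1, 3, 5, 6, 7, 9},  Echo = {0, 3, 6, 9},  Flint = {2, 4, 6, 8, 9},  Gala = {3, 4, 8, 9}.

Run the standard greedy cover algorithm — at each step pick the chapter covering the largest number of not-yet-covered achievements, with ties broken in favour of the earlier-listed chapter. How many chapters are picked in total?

3

Greedy: pick Delta (covers 6 new) → pick Flint (covers 3 new) → pick Atlas (covers 1 new). Total picks: 3.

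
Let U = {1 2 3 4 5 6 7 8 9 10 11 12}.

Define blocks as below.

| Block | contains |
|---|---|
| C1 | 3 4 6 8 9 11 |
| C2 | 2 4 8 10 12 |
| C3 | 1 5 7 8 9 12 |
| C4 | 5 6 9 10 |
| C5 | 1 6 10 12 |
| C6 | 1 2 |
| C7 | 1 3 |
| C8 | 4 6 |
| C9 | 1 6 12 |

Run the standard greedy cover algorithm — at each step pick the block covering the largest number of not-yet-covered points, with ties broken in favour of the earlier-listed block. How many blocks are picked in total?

Greedy: pick C1 (covers 6 new) → pick C3 (covers 4 new) → pick C2 (covers 2 new). Total picks: 3.

3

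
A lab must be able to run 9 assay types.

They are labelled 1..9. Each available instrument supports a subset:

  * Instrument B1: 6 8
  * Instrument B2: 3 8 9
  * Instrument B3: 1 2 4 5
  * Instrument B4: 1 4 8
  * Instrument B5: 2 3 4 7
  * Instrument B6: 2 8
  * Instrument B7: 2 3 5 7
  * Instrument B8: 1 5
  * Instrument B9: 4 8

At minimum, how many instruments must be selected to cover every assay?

B1 and B2 and B5 and B8 together: B1 ∪ B2 ∪ B5 ∪ B8 = {1, 2, 3, 4, 5, 6, 7, 8, 9} — every assay is covered.
No 3 of the 9 instruments cover everything (all 84 combinations miss at least one assay), so 4 is optimal.

4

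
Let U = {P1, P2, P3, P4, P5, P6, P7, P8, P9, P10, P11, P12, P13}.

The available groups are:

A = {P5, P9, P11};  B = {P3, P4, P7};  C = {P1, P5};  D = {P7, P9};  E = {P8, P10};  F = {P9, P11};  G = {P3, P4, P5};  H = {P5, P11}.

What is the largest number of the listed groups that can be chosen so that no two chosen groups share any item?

B, C, E, F are pairwise disjoint (B={P3,P4,P7}; C={P1,P5}; E={P8,P10}; F={P9,P11}).
Every remaining group overlaps one of these, and no 5 of the listed groups are pairwise disjoint, so 4 is the maximum.

4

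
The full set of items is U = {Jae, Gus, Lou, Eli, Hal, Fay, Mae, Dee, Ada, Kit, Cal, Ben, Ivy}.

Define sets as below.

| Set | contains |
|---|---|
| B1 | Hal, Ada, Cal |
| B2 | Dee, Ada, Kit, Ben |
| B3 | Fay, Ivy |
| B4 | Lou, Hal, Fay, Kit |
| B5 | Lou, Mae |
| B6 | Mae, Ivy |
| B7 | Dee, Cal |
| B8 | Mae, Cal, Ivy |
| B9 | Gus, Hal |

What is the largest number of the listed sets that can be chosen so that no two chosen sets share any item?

4

B3, B5, B7, B9 are pairwise disjoint (B3={Fay,Ivy}; B5={Lou,Mae}; B7={Dee,Cal}; B9={Gus,Hal}).
Every remaining set overlaps one of these, and no 5 of the listed sets are pairwise disjoint, so 4 is the maximum.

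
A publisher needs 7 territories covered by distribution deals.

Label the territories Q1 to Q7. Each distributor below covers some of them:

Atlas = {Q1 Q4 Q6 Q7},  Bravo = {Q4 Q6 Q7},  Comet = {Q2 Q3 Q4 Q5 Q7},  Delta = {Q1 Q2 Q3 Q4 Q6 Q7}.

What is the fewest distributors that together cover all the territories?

Take {Comet, Delta}. Their union is {Q1, Q2, Q3, Q4, Q5, Q6, Q7}, which is all 7 territories.
No single distributor has all 7 territories (the largest, Delta, has 6), so 2 is optimal.

2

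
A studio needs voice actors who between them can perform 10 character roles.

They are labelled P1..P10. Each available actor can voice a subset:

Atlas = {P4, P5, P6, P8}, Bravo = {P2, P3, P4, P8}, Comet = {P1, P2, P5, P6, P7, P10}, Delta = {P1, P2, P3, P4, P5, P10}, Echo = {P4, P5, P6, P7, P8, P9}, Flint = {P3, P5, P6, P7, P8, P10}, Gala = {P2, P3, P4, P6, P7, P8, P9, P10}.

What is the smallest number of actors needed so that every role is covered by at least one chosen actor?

2

Comet and Gala together: Comet ∪ Gala = {P1, P2, P3, P4, P5, P6, P7, P8, P9, P10} — every role is covered.
No single actor has all 10 roles (the largest, Gala, has 8), so 2 is optimal.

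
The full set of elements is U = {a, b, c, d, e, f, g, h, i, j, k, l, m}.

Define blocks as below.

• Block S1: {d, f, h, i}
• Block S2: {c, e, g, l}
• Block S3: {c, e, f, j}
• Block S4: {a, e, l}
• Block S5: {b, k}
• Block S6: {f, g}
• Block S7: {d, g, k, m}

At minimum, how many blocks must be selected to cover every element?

S1, S3, S4, S5, and S7 cover everything between them: the union {a, b, c, d, e, f, g, h, i, j, k, l, m} is all of U.
No 4 of the 7 blocks cover everything (all 35 combinations miss at least one element), so 5 is optimal.

5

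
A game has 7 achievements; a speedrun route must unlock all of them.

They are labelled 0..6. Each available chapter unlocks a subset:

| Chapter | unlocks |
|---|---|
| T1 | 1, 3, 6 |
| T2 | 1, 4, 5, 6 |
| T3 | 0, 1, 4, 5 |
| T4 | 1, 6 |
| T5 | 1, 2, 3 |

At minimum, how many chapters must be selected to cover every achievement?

3

Take {T1, T3, T5}. Their union is {0, 1, 2, 3, 4, 5, 6}, which is all 7 achievements.
Only T3 contains 0, so T3 is forced; the remaining 3 achievements need at least 2 more chapters (each remaining chapter adds at most 2) — so at least 3 chapters are needed, and 3 is optimal.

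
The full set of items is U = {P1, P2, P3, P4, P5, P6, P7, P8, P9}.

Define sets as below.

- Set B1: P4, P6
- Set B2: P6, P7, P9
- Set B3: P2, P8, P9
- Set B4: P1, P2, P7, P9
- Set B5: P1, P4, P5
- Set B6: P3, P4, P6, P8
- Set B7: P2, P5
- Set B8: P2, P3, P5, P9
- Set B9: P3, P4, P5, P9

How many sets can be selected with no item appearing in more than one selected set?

2

B6, B7 are pairwise disjoint (B6={P3,P4,P6,P8}; B7={P2,P5}).
Every remaining set overlaps one of these, and no 3 of the listed sets are pairwise disjoint, so 2 is the maximum.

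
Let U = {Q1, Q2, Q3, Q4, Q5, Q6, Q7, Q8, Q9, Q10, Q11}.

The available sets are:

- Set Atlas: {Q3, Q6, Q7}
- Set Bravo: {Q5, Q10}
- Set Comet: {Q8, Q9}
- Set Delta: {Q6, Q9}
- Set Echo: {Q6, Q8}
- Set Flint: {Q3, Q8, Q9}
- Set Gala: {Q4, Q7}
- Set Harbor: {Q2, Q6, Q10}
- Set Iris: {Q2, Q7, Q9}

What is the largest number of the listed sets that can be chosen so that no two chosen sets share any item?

Bravo, Echo, Iris are pairwise disjoint (Bravo={Q5,Q10}; Echo={Q6,Q8}; Iris={Q2,Q7,Q9}).
Every remaining set overlaps one of these, and no 4 of the listed sets are pairwise disjoint, so 3 is the maximum.

3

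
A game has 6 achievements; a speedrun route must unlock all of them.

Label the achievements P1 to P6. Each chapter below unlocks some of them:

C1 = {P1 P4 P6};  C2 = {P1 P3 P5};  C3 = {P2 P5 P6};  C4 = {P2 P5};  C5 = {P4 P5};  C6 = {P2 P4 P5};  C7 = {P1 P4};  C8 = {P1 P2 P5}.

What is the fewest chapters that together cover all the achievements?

Take {C2, C3, C6}. Their union is {P1, P2, P3, P4, P5, P6}, which is all 6 achievements.
Only C2 contains P3, so C2 is forced; the remaining 3 achievements need at least 2 more chapters (each remaining chapter adds at most 2) — so at least 3 chapters are needed, and 3 is optimal.

3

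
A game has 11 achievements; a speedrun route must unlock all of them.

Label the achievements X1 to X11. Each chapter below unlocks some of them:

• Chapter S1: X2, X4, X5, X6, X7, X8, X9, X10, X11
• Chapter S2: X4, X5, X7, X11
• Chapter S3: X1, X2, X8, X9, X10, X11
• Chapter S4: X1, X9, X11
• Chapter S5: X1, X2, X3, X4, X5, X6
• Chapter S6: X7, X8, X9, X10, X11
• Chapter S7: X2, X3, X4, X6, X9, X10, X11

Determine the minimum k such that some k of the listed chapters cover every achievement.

2

Take {S5, S6}. Their union is {X1, X2, X3, X4, X5, X6, X7, X8, X9, X10, X11}, which is all 11 achievements.
No single chapter has all 11 achievements (the largest, S1, has 9), so 2 is optimal.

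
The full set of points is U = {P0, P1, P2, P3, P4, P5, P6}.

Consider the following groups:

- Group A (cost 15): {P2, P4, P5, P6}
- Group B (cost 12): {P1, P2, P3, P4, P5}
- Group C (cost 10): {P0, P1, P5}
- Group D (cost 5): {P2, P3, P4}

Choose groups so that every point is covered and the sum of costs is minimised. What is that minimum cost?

30

A, C, D together cover every point (A ∪ C ∪ D = {P0, P1, P2, P3, P4, P5, P6}); total cost 15 + 10 + 5 = 30.
No covering selection has total cost below 30.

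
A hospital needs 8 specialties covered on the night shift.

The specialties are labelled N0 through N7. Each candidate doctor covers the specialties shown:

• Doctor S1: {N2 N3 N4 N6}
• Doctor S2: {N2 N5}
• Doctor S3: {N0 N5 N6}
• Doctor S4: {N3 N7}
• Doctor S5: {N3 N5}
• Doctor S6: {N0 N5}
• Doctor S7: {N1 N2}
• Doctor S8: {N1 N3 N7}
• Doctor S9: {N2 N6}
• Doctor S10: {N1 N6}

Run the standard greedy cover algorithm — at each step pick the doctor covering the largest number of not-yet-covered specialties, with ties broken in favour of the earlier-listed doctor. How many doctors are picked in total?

Greedy: pick S1 (covers 4 new) → pick S3 (covers 2 new) → pick S8 (covers 2 new). Total picks: 3.

3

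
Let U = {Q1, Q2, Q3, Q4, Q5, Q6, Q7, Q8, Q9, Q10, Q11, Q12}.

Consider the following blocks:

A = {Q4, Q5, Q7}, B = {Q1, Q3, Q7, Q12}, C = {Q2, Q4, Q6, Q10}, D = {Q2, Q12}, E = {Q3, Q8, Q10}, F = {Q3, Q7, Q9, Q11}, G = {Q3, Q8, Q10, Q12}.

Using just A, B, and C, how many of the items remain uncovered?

Union of A, B, C = {Q1, Q2, Q3, Q4, Q5, Q6, Q7, Q10, Q12}.
Not covered: Q8, Q9, Q11 — 3 items.

3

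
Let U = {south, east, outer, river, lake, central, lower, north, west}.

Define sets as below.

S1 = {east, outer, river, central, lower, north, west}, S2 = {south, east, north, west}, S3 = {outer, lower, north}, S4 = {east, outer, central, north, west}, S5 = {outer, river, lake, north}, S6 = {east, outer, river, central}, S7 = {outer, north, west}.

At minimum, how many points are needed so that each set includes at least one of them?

Take H = {outer, west}. Each listed set contains at least one of these, so H is a hitting set of size 2.
No single point lies in every set, so at least 2 are needed and 2 is optimal.

2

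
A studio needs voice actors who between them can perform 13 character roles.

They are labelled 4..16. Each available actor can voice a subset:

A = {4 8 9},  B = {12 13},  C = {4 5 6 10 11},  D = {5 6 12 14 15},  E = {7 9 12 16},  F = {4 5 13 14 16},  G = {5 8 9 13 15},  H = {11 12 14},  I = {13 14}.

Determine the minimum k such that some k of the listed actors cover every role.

Take {C, D, E, G}. Their union is {4, 5, 6, 7, 8, 9, 10, 11, 12, 13, 14, 15, 16}, which is all 13 roles.
No 3 of the 9 actors cover everything (all 84 combinations miss at least one role), so 4 is optimal.

4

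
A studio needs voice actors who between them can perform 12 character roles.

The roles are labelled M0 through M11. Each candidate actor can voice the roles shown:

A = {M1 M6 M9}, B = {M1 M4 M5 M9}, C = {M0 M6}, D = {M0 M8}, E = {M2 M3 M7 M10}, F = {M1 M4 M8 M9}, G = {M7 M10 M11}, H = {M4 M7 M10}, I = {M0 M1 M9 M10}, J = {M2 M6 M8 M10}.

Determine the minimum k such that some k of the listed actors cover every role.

Take {B, C, E, G, J}. Their union is {M0, M1, M2, M3, M4, M5, M6, M7, M8, M9, M10, M11}, which is all 12 roles.
No 4 of the 10 actors cover everything (all 210 combinations miss at least one role), so 5 is optimal.

5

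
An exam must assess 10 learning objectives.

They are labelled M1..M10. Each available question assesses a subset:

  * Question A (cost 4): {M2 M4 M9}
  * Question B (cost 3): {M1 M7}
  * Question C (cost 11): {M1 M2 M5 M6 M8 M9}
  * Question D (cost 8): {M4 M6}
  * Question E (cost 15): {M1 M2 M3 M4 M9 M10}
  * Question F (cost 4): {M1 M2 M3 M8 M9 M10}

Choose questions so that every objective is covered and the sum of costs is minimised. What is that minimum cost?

22

A, B, C, F together cover every objective (A ∪ B ∪ C ∪ F = {M1, M2, M3, M4, M5, M6, M7, M8, M9, M10}); total cost 4 + 3 + 11 + 4 = 22.
No covering selection has total cost below 22.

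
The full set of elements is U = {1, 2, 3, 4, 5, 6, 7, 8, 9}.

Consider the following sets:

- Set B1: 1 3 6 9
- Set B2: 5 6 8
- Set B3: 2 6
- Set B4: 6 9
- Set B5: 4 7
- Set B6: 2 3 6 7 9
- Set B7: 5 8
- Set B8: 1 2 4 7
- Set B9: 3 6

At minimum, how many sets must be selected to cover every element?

Take {B2, B6, B8}. Their union is {1, 2, 3, 4, 5, 6, 7, 8, 9}, which is all 9 elements.
No 2 of the 9 sets cover everything (all 36 combinations miss at least one element), so 3 is optimal.

3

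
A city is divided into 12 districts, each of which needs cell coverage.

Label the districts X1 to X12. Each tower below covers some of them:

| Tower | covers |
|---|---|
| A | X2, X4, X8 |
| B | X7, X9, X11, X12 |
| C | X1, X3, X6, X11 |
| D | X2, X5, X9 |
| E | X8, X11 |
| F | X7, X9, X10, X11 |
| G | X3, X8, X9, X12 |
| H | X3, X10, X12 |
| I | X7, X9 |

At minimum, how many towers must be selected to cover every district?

Take {A, B, C, D, F}. Their union is {X1, X2, X3, X4, X5, X6, X7, X8, X9, X10, X11, X12}, which is all 12 districts.
No 4 of the 9 towers cover everything (all 126 combinations miss at least one district), so 5 is optimal.

5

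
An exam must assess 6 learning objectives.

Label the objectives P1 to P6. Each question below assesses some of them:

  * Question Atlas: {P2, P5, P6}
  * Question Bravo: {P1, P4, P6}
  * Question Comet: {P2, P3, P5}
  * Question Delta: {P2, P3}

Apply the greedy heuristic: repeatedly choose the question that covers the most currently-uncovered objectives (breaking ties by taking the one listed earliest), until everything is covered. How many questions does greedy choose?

3

Greedy: pick Atlas (covers 3 new) → pick Bravo (covers 2 new) → pick Comet (covers 1 new). Total picks: 3.
(The true minimum cover uses only 2 questions, so greedy is not optimal here.)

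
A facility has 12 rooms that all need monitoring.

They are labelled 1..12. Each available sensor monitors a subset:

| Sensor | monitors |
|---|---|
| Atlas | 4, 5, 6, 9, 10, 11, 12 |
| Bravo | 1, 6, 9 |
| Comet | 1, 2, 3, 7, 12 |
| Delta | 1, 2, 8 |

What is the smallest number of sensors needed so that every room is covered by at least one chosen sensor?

3

Atlas and Comet and Delta together: Atlas ∪ Comet ∪ Delta = {1, 2, 3, 4, 5, 6, 7, 8, 9, 10, 11, 12} — every room is covered.
Only Comet contains 3, so Comet is forced; the remaining 7 rooms need at least 2 more sensors (each remaining sensor adds at most 6) — so at least 3 sensors are needed, and 3 is optimal.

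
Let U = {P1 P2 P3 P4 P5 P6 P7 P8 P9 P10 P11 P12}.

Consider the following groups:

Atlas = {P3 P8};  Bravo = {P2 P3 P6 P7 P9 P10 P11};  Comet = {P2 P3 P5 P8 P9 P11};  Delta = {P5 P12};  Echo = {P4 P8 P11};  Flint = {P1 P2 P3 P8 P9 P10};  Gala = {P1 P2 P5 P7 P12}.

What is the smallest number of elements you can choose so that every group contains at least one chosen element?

3

H = {P3, P8, P12} meets every group (each contains at least one member of H), and |H| = 3.
No choice of 2 elements meets every group, so 3 is the minimum.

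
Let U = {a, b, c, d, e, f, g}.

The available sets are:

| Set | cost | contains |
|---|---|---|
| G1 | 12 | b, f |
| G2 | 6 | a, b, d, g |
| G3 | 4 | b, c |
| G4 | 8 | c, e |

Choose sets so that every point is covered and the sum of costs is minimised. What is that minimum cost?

G1, G2, G4 together cover every point (G1 ∪ G2 ∪ G4 = {a, b, c, d, e, f, g}); total cost 12 + 6 + 8 = 26.
The greedy pick G2, G3, G4, G1 costs 30; no covering selection beats 26.

26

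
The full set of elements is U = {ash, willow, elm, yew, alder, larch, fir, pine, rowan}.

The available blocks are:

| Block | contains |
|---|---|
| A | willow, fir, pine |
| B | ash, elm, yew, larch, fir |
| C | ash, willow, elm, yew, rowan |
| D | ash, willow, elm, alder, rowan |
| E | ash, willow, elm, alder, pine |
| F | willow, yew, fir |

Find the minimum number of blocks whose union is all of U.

3

B, C, and E cover everything between them: the union {ash, willow, elm, yew, alder, larch, fir, pine, rowan} is all of U.
Only B contains larch, so B is forced; the remaining 4 elements need at least 2 more blocks (each remaining block adds at most 3) — so at least 3 blocks are needed, and 3 is optimal.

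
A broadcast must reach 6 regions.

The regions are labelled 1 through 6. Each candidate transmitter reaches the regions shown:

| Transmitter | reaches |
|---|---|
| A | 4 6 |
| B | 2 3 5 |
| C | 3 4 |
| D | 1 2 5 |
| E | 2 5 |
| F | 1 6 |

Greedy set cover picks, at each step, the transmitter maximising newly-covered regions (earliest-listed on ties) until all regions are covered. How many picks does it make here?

Greedy: pick B (covers 3 new) → pick A (covers 2 new) → pick D (covers 1 new). Total picks: 3.

3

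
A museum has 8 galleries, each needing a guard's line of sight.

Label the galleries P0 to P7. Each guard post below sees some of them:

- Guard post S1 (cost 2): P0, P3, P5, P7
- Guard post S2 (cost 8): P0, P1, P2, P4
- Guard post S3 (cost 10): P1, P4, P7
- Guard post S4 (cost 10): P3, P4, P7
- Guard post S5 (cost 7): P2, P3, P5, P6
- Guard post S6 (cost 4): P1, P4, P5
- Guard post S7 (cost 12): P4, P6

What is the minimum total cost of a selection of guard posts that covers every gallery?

S1, S5, S6 together cover every gallery (S1 ∪ S5 ∪ S6 = {P0, P1, P2, P3, P4, P5, P6, P7}); total cost 2 + 7 + 4 = 13.
No covering selection has total cost below 13.

13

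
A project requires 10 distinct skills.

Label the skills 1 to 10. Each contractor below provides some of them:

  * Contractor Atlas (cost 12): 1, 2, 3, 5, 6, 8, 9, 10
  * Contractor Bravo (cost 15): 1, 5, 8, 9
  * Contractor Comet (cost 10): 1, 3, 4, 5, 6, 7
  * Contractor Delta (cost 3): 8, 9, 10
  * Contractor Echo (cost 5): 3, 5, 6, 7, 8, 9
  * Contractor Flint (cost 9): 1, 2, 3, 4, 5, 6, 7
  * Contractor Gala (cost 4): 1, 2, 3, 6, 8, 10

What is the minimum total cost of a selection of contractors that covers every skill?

Delta, Flint together cover every skill (Delta ∪ Flint = {1, 2, 3, 4, 5, 6, 7, 8, 9, 10}); total cost 3 + 9 = 12.
The greedy pick Gala, Echo, Flint costs 18; no covering selection beats 12.

12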